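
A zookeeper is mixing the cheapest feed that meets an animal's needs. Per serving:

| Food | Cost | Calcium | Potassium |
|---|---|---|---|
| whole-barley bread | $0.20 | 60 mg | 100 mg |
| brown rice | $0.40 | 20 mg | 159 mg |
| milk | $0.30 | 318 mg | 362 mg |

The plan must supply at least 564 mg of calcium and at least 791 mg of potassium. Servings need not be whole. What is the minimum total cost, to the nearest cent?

A basic optimal solution has at most two foods positive. Try each food alone and each pair with both targets met exactly.
whole-barley bread only: max(564/60, 791/100) = 9.4 servings → $1.88.
brown rice only: max(564/20, 791/159) = 28.2 servings → $11.28.
milk only: max(564/318, 791/362) = 2.185 servings → $0.66.
whole-barley bread + brown rice with both targets exact would need a negative amount; discard.
whole-barley bread + milk with both tight: 4.699 servings and 0.8869 servings → $1.21.
brown rice + milk with both tight: 1.093 servings and 1.705 servings → $0.95.
Cheapest feasible corner: $0.66.

$0.66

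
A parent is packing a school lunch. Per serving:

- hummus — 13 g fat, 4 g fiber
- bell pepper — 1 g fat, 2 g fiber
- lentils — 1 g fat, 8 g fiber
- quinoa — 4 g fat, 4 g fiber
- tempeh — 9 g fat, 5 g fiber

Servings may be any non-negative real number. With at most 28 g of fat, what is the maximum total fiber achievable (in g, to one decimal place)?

Fiber per g fat: lentils 8, bell pepper 2, quinoa 1, tempeh 0.5556, hummus 0.3077.
With no serving limits, spend the whole fat allowance on lentils: 28 g / 1 g × 8 g = 224.0 g.

224.0 g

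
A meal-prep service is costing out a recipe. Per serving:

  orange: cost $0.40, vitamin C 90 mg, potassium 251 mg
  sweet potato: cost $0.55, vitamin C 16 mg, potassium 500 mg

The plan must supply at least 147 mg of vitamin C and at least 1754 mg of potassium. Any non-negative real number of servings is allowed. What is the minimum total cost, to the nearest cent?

$2.07

The cheapest plan sits at a corner of the feasible region — with two constraints it uses at most two foods.
orange only: max(147/90, 1754/251) = 6.988 servings → $2.80.
sweet potato only: max(147/16, 1754/500) = 9.188 servings → $5.05.
orange + sweet potato with both tight: 1.109 servings and 2.951 servings → $2.07.
Cheapest feasible corner: $2.07.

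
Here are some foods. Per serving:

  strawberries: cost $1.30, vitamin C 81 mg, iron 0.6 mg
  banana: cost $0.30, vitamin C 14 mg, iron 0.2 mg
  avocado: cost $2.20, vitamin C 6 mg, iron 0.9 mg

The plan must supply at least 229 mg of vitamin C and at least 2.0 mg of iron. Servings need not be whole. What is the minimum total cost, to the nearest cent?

$3.91

strawberries only: max(229/81, 2.0/0.6) = 3.333 servings → $4.33.
banana only: max(229/14, 2.0/0.2) = 16.36 servings → $4.91.
avocado only: max(229/6, 2.0/0.9) = 38.17 servings → $83.97.
strawberries + banana with both tight: 2.282 servings and 3.154 servings → $3.91.
strawberries + avocado with both tight: 2.801 servings and 0.355 servings → $4.42.
banana + avocado: the both-tight solution has a negative serving — not a feasible corner.
The minimum over all feasible corners is $3.91.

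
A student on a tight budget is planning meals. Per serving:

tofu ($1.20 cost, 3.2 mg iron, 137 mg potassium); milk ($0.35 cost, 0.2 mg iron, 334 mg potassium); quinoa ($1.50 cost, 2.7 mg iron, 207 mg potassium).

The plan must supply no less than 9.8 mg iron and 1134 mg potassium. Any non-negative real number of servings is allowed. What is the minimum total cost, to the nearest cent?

$4.28

At the optimum either one food covers both requirements or two foods hit both targets exactly; no other combination can be cheaper.
tofu only: max(9.8/3.2, 1134/137) = 8.277 servings → $9.93.
milk only: max(9.8/0.2, 1134/334) = 49 servings → $17.15.
quinoa only: max(9.8/2.7, 1134/207) = 5.478 servings → $8.22.
tofu + milk with both tight: 2.925 servings and 2.195 servings → $4.28.
tofu + quinoa: intersection lies outside the first quadrant.
milk + quinoa with both tight: 1.201 servings and 3.541 servings → $5.73.
So the least-cost plan costs $4.28.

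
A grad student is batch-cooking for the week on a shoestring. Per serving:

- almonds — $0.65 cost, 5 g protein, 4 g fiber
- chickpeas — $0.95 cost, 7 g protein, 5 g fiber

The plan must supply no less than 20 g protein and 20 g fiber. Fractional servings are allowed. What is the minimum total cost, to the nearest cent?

$3.25

Minimising a linear cost over {protein ≥ 20, fiber ≥ 20, servings ≥ 0} — the optimum is at a vertex, using one or two foods.
almonds only: max(20/5, 20/4) = 5 servings → $3.25.
chickpeas only: max(20/7, 20/5) = 4 servings → $3.80.
almonds + chickpeas: the both-tight solution has a negative serving — not a feasible corner.
The minimum over all feasible corners is $3.25.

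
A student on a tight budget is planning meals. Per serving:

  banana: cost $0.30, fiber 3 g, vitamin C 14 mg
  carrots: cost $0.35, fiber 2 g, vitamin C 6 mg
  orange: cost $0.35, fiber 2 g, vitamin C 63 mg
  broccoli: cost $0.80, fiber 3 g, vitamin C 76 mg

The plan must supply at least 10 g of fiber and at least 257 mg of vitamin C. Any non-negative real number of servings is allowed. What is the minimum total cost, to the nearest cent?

$1.59

An LP optimum is at a vertex; with two nutrient constraints at most two foods are used. Check each candidate.
banana only: max(10/3, 257/14) = 18.36 servings → $5.51.
carrots only: max(10/2, 257/6) = 42.83 servings → $14.99.
orange only: max(10/2, 257/63) = 5 servings → $1.75.
broccoli only: max(10/3, 257/76) = 3.382 servings → $2.71.
banana + carrots: intersection lies outside the first quadrant.
banana + orange with both tight: 0.7205 servings and 3.919 servings → $1.59.
banana + broccoli: intersection lies outside the first quadrant.
carrots + orange with both tight: 1.018 servings and 3.982 servings → $1.75.
carrots + broccoli: the both-tight solution has a negative serving — not a feasible corner.
orange + broccoli with both tight: 0.2973 servings and 3.135 servings → $2.61.
So the least-cost plan costs $1.59.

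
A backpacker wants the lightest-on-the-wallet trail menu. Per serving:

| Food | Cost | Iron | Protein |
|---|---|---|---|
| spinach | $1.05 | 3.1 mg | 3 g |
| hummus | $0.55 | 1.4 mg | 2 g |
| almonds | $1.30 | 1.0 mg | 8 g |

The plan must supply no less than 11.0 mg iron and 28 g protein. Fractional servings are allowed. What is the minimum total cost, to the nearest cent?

A basic optimal solution has at most two foods positive. Try each food alone and each pair with both targets met exactly.
spinach only: max(11.0/3.1, 28/3) = 9.333 servings → $9.80.
hummus only: max(11.0/1.4, 28/2) = 14 servings → $7.70.
almonds only: max(11.0/1.0, 28/8) = 11 servings → $14.30.
spinach + hummus: intersection lies outside the first quadrant.
spinach + almonds with both tight: 2.752 servings and 2.468 servings → $6.10.
hummus + almonds with both tight: 6.522 servings and 1.87 servings → $6.02.
So the least-cost plan costs $6.02.

$6.02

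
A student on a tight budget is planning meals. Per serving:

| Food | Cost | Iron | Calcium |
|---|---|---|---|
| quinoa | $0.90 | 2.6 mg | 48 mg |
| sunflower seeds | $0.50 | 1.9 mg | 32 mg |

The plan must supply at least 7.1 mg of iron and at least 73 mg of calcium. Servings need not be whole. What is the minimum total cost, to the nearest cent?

$1.87

A basic optimal solution has at most two foods positive. Try each food alone and each pair with both targets met exactly.
quinoa only: max(7.1/2.6, 73/48) = 2.731 servings → $2.46.
sunflower seeds only: max(7.1/1.9, 73/32) = 3.737 servings → $1.87.
quinoa + sunflower seeds: the both-tight solution has a negative serving — not a feasible corner.
The minimum over all feasible corners is $1.87.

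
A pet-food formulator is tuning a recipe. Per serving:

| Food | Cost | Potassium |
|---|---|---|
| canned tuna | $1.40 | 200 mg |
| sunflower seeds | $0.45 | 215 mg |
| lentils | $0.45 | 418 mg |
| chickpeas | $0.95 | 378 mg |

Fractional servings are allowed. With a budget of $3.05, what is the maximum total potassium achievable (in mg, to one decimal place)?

2833.1 mg

Potassium per dollar: lentils 928.9, sunflower seeds 477.8, chickpeas 397.9, canned tuna 142.9.
With no serving limits, spend the whole cost allowance on lentils: $3.05 / $0.45 × 418 mg = 2833.1 mg.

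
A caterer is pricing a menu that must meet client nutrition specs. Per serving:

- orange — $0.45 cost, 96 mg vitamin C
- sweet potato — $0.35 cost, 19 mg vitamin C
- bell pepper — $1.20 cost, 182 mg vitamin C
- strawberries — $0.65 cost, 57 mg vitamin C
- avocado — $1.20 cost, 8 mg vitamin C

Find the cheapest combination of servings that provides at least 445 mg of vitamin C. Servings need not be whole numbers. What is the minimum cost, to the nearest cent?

$2.09

Cost per mg of vitamin C: orange $0.0047, bell pepper $0.0066, strawberries $0.0114, sweet potato $0.0184, avocado $0.1500.
With no serving limits, use only orange: 445 mg / 96 mg = 4.635 servings × $0.45 = $2.09.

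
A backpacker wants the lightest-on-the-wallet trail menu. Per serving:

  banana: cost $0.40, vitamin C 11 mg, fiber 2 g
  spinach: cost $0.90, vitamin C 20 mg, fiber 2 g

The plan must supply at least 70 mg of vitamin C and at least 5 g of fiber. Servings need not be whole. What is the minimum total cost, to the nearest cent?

$2.55

An LP optimum is at a vertex; with two nutrient constraints at most two foods are used. Check each candidate.
banana only: max(70/11, 5/2) = 6.364 servings → $2.55.
spinach only: max(70/20, 5/2) = 3.5 servings → $3.15.
banana + spinach: the both-tight solution has a negative serving — not a feasible corner.
The minimum over all feasible corners is $2.55.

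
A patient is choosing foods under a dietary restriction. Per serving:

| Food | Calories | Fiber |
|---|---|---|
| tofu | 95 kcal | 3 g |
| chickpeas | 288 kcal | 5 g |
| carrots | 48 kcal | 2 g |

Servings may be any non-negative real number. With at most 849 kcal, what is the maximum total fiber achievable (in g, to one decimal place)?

Fiber per kcal: carrots 0.04167, tofu 0.03158, chickpeas 0.01736.
With no serving limits, spend the whole calories allowance on carrots: 849 kcal / 48 kcal × 2 g = 35.4 g.

35.4 g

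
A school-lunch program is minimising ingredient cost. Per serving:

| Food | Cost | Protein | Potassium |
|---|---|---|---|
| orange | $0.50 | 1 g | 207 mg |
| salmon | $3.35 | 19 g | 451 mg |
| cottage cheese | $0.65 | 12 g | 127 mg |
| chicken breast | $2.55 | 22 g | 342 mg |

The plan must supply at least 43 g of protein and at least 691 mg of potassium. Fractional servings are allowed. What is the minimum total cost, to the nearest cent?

orange only: max(43/1, 691/207) = 43 servings → $21.50.
salmon only: max(43/19, 691/451) = 2.263 servings → $7.58.
cottage cheese only: max(43/12, 691/127) = 5.441 servings → $3.54.
chicken breast only: max(43/22, 691/342) = 2.02 servings → $5.15.
orange + salmon: the both-tight solution has a negative serving — not a feasible corner.
orange + cottage cheese with both tight: 1.201 servings and 3.483 servings → $2.86.
orange + chicken breast with both tight: 0.1178 servings and 1.949 servings → $5.03.
salmon + cottage cheese with both tight: 0.944 servings and 2.089 servings → $4.52.
salmon + chicken breast with both tight: 0.1449 servings and 1.829 servings → $5.15.
cottage cheese + chicken breast: the both-tight solution has a negative serving — not a feasible corner.
The minimum over all feasible corners is $2.86.

$2.86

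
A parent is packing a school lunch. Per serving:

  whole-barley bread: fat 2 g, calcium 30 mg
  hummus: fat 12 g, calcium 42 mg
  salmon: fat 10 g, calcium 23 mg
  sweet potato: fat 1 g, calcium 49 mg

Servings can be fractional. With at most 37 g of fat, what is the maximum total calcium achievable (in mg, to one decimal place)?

Calcium per g fat: sweet potato 49, whole-barley bread 15, hummus 3.5, salmon 2.3.
With no serving limits, spend the whole fat allowance on sweet potato: 37 g / 1 g × 49 mg = 1813.0 mg.

1813.0 mg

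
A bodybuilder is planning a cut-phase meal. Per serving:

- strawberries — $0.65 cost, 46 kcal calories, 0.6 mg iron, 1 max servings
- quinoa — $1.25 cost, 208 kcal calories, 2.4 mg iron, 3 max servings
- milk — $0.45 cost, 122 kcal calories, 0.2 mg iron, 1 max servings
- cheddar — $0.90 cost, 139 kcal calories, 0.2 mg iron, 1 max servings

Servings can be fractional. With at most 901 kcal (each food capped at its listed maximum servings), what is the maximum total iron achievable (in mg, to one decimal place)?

8.2 mg

Iron per kcal: strawberries 0.01304, quinoa 0.01154, milk 0.001639, cheddar 0.001439.
Take 1 serving of strawberries: uses 46 kcal, +0.6 mg iron (running total 0.6 mg).
Take 3 servings of quinoa: uses 624 kcal, +7.2 mg iron (running total 7.8 mg).
Take 1 serving of milk: uses 122 kcal, +0.2 mg iron (running total 8.0 mg).
Take 0.7842 servings of cheddar: uses 109 kcal, +0.2 mg iron (running total 8.2 mg).
Filling greedily by iron-per-kcal is optimal for one linear limit, giving 8.2 mg.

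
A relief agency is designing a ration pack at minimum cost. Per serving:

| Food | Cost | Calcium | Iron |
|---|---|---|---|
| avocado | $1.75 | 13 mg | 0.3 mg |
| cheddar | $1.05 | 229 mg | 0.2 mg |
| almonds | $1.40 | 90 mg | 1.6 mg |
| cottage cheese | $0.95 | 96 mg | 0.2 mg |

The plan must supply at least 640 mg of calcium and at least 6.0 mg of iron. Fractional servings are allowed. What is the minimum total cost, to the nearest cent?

avocado only: max(640/13, 6.0/0.3) = 49.23 servings → $86.15.
cheddar only: max(640/229, 6.0/0.2) = 30 servings → $31.50.
almonds only: max(640/90, 6.0/1.6) = 7.111 servings → $9.96.
cottage cheese only: max(640/96, 6.0/0.2) = 30 servings → $28.50.
avocado + cheddar with both tight: 18.85 servings and 1.725 servings → $34.80.
avocado + almonds with both targets exact would need a negative amount; discard.
avocado + cottage cheese with both tight: 17.1 servings and 4.351 servings → $34.06.
cheddar + almonds with both tight: 1.389 servings and 3.576 servings → $6.47.
cheddar + cottage cheese: the both-tight solution has a negative serving — not a feasible corner.
almonds + cottage cheese with both tight: 3.304 servings and 3.569 servings → $8.02.
The minimum over all feasible corners is $6.47.

$6.47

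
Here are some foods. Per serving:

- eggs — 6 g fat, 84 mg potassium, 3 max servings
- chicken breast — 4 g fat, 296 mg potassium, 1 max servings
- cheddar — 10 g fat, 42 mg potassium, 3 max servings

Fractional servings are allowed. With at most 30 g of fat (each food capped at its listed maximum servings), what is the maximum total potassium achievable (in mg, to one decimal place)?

Potassium per g fat: chicken breast 74, eggs 14, cheddar 4.2.
Take 1 serving of chicken breast: uses 4 g fat, +296.0 mg potassium (running total 296.0 mg).
Take 3 servings of eggs: uses 18 g fat, +252.0 mg potassium (running total 548.0 mg).
Take 0.8 servings of cheddar: uses 8 g fat, +33.6 mg potassium (running total 581.6 mg).
Greedy by best ratio exhausts the fat allowance optimally: 581.6 mg.

581.6 mg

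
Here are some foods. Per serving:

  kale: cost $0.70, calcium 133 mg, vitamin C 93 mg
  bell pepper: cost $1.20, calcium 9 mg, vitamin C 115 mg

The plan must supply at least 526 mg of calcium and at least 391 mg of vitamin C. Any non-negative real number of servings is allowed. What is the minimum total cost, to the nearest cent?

$2.94

Minimising a linear cost over {calcium ≥ 526, vitamin C ≥ 391, servings ≥ 0} — the optimum is at a vertex, using one or two foods.
kale only: max(526/133, 391/93) = 4.204 servings → $2.94.
bell pepper only: max(526/9, 391/115) = 58.44 servings → $70.13.
kale + bell pepper with both tight: 3.94 servings and 0.2134 servings → $3.01.
Cheapest feasible corner: $2.94.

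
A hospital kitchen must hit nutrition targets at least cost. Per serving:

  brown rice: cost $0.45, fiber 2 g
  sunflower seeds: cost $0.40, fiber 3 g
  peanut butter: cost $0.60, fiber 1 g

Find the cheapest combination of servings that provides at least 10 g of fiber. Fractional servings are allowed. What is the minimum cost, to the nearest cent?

Cost per g of fiber: sunflower seeds $0.1333, brown rice $0.2250, peanut butter $0.6000.
With no serving limits, use only sunflower seeds: 10 g / 3 g = 3.333 servings × $0.40 = $1.33.

$1.33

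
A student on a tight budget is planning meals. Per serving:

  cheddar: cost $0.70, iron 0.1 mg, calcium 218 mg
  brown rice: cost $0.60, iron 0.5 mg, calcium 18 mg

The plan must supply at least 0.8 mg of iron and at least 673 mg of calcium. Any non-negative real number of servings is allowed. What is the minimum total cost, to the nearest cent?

$2.70

For a min-cost LP with two ≥-constraints, a basic feasible solution has at most two positive variables.
cheddar only: max(0.8/0.1, 673/218) = 8 servings → $5.60.
brown rice only: max(0.8/0.5, 673/18) = 37.39 servings → $22.43.
cheddar + brown rice with both tight: 3.005 servings and 0.9991 servings → $2.70.
Cheapest feasible corner: $2.70.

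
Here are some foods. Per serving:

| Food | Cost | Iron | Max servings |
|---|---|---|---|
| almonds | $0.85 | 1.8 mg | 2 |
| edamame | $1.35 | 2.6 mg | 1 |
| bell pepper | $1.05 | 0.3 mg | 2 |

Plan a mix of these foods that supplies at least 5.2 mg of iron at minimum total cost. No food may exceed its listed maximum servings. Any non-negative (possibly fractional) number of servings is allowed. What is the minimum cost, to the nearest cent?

Cost per mg of iron: almonds $0.4722, edamame $0.5192, bell pepper $3.5000.
Take 2 servings of almonds: +3.6 mg iron for $1.70 (total $1.70, still need 1.6 mg).
Take 0.6154 servings of edamame: +1.6 mg iron for $0.83 (total $2.53, still need 0.0 mg).
Greedy by cheapest-per-mg is optimal for a single linear constraint, so the minimum cost is $2.53.

$2.53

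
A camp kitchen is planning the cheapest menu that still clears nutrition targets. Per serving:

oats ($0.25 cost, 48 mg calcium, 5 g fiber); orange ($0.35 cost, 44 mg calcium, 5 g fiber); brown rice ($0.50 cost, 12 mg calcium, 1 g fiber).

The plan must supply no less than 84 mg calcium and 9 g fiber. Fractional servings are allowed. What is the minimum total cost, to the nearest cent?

$0.45

This is a tiny linear program; its minimum lies at a vertex of the feasible set. List the vertices and price them.
oats only: max(84/48, 9/5) = 1.8 servings → $0.45.
orange only: max(84/44, 9/5) = 1.909 servings → $0.67.
brown rice only: max(84/12, 9/1) = 9 servings → $4.50.
oats + orange with both tight: 1.2 servings and 0.6 servings → $0.51.
oats + brown rice: intersection lies outside the first quadrant.
orange + brown rice with both tight: 1.5 servings and 1.5 servings → $1.27.
The minimum over all feasible corners is $0.45.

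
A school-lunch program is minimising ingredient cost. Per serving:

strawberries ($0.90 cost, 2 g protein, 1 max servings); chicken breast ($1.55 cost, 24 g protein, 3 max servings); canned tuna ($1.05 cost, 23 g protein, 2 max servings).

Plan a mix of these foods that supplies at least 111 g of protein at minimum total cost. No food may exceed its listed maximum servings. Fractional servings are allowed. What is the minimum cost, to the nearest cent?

Cost per g of protein: canned tuna $0.0457, chicken breast $0.0646, strawberries $0.4500.
Take 2 servings of canned tuna: +46.0 g protein for $2.10 (total $2.10, still need 65.0 g).
Take 2.708 servings of chicken breast: +65.0 g protein for $4.20 (total $6.30, still need 0.0 g).
Filling from the cheapest source first is optimal under one linear minimum: $6.30.

$6.30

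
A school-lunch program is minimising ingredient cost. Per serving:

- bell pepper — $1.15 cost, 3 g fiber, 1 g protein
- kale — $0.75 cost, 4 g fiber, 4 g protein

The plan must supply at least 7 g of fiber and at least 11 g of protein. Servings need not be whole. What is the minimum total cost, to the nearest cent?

Check every corner: each single food scaled to meet both minima, and each pair solved so both constraints bind.
bell pepper only: max(7/3, 11/1) = 11 servings → $12.65.
kale only: max(7/4, 11/4) = 2.75 servings → $2.06.
bell pepper + kale: the both-tight solution has a negative serving — not a feasible corner.
So the least-cost plan costs $2.06.

$2.06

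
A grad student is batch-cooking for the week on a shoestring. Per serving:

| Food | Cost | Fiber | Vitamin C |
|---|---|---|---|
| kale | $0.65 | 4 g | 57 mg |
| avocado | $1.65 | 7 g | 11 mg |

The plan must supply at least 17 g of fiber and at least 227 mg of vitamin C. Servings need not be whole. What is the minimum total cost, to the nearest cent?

Two binding constraints pin down two serving amounts, so the optimal mix uses at most two foods. The candidates are each food alone (scaled to the tighter of fiber/vitamin C) and each pair with both constraints tight.
kale only: max(17/4, 227/57) = 4.25 servings → $2.76.
avocado only: max(17/7, 227/11) = 20.64 servings → $34.05.
kale + avocado with both tight: 3.949 servings and 0.1718 servings → $2.85.
The minimum over all feasible corners is $2.76.

$2.76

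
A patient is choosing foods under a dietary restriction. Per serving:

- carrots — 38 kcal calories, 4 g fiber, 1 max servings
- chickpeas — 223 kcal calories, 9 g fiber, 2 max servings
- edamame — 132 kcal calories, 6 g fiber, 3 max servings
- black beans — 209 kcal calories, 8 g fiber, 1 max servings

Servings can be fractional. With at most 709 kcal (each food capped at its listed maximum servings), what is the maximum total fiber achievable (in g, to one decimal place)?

Fiber per kcal: carrots 0.1053, edamame 0.04545, chickpeas 0.04036, black beans 0.03828.
Take 1 serving of carrots: uses 38 kcal, +4.0 g fiber (running total 4.0 g).
Take 3 servings of edamame: uses 396 kcal, +18.0 g fiber (running total 22.0 g).
Take 1.233 servings of chickpeas: uses 275 kcal, +11.1 g fiber (running total 33.1 g).
Filling greedily by fiber-per-kcal is optimal for one linear limit, giving 33.1 g.

33.1 g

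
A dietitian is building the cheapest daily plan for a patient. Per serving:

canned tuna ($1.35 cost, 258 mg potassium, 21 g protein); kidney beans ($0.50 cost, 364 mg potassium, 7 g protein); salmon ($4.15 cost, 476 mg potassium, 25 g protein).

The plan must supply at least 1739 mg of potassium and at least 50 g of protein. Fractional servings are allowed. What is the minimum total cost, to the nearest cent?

Compare the cost at each extreme point of the feasible region.
canned tuna only: max(1739/258, 50/21) = 6.74 servings → $9.10.
kidney beans only: max(1739/364, 50/7) = 7.143 servings → $3.57.
salmon only: max(1739/476, 50/25) = 3.653 servings → $15.16.
canned tuna + kidney beans with both tight: 1.032 servings and 4.046 servings → $3.42.
canned tuna + salmon: intersection lies outside the first quadrant.
kidney beans + salmon with both tight: 3.411 servings and 1.045 servings → $6.04.
The minimum over all feasible corners is $3.42.

$3.42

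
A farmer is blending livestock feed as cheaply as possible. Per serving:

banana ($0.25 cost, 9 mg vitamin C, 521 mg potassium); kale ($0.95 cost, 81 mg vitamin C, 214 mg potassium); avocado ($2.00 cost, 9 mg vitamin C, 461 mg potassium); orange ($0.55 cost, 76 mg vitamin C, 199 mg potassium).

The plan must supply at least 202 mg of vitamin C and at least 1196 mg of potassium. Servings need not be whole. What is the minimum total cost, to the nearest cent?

This is a tiny linear program; its minimum lies at a vertex of the feasible set. List the vertices and price them.
banana only: max(202/9, 1196/521) = 22.44 servings → $5.61.
kale only: max(202/81, 1196/214) = 5.589 servings → $5.31.
avocado only: max(202/9, 1196/461) = 22.44 servings → $44.89.
orange only: max(202/76, 1196/199) = 6.01 servings → $3.31.
banana + kale with both tight: 1.332 servings and 2.346 servings → $2.56.
banana + avocado with both targets exact would need a negative amount; discard.
banana + orange with both tight: 1.341 servings and 2.499 servings → $1.71.
kale + avocado with both tight: 2.326 servings and 1.515 servings → $5.24.
kale + orange with both targets exact would need a negative amount; discard.
avocado + orange with both tight: 1.525 servings and 2.477 servings → $4.41.
Cheapest feasible corner: $1.71.

$1.71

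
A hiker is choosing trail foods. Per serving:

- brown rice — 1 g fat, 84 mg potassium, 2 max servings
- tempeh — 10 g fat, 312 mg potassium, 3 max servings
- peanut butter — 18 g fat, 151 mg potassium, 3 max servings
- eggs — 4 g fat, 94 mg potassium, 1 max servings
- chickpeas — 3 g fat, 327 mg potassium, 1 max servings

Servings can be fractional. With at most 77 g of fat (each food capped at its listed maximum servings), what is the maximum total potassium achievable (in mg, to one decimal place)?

Potassium per g fat: chickpeas 109, brown rice 84, tempeh 31.2, eggs 23.5, peanut butter 8.389.
Take 1 serving of chickpeas: uses 3 g fat, +327.0 mg potassium (running total 327.0 mg).
Take 2 servings of brown rice: uses 2 g fat, +168.0 mg potassium (running total 495.0 mg).
Take 3 servings of tempeh: uses 30 g fat, +936.0 mg potassium (running total 1431.0 mg).
Take 1 serving of eggs: uses 4 g fat, +94.0 mg potassium (running total 1525.0 mg).
Take 2.111 servings of peanut butter: uses 38 g fat, +318.8 mg potassium (running total 1843.8 mg).
Filling greedily by potassium-per-g fat is optimal for one linear limit, giving 1843.8 mg.

1843.8 mg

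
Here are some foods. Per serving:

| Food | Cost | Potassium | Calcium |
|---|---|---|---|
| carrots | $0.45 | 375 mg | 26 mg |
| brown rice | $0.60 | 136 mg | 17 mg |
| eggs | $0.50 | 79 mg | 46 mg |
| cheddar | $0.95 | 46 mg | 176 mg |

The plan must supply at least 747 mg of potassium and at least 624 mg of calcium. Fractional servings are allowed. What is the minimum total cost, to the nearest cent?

Two binding constraints pin down two serving amounts, so the optimal mix uses at most two foods. The candidates are each food alone (scaled to the tighter of potassium/calcium) and each pair with both constraints tight.
carrots only: max(747/375, 624/26) = 24 servings → $10.80.
brown rice only: max(747/136, 624/17) = 36.71 servings → $22.02.
eggs only: max(747/79, 624/46) = 13.57 servings → $6.78.
cheddar only: max(747/46, 624/176) = 16.24 servings → $15.43.
carrots + brown rice: intersection lies outside the first quadrant.
carrots + eggs: the both-tight solution has a negative serving — not a feasible corner.
carrots + cheddar with both tight: 1.586 servings and 3.311 servings → $3.86.
brown rice + eggs with both targets exact would need a negative amount; discard.
brown rice + cheddar with both tight: 4.438 servings and 3.117 servings → $5.62.
eggs + cheddar with both tight: 8.718 servings and 1.267 servings → $5.56.
Cheapest feasible corner: $3.86.

$3.86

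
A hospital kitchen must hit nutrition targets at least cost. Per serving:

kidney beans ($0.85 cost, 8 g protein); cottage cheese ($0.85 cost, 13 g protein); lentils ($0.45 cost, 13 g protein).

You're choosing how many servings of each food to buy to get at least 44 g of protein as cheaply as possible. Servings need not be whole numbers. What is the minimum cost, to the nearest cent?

Cost per g of protein: lentils $0.0346, cottage cheese $0.0654, kidney beans $0.1062.
With no serving limits, use only lentils: 44 g / 13 g = 3.385 servings × $0.45 = $1.52.

$1.52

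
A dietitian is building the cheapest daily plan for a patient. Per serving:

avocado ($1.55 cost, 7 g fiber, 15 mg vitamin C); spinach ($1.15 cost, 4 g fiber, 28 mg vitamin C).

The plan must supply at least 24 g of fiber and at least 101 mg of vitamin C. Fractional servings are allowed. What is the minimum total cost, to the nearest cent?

This is a tiny linear program; its minimum lies at a vertex of the feasible set. List the vertices and price them.
avocado only: max(24/7, 101/15) = 6.733 servings → $10.44.
spinach only: max(24/4, 101/28) = 6 servings → $6.90.
avocado + spinach with both tight: 1.971 servings and 2.551 servings → $5.99.
So the least-cost plan costs $5.99.

$5.99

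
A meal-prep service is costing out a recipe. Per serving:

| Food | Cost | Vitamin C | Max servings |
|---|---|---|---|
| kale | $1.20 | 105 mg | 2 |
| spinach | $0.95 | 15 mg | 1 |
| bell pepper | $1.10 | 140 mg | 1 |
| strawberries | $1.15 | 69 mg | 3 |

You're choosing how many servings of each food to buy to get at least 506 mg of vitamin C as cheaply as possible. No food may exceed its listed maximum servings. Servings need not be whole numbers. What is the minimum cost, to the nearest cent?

Cost per mg of vitamin C: bell pepper $0.0079, kale $0.0114, strawberries $0.0167, spinach $0.0633.
Take 1 serving of bell pepper: +140.0 mg vitamin C for $1.10 (total $1.10, still need 366.0 mg).
Take 2 servings of kale: +210.0 mg vitamin C for $2.40 (total $3.50, still need 156.0 mg).
Take 2.261 servings of strawberries: +156.0 mg vitamin C for $2.60 (total $6.10, still need 0.0 mg).
Greedy by cheapest-per-mg is optimal for a single linear constraint, so the minimum cost is $6.10.

$6.10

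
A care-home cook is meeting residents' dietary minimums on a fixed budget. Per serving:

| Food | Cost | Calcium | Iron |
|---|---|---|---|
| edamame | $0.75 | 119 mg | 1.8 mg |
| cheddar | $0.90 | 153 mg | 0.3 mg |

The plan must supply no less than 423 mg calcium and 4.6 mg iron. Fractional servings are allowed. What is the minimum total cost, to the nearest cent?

The cheapest plan sits at a corner of the feasible region — with two constraints it uses at most two foods.
edamame only: max(423/119, 4.6/1.8) = 3.555 servings → $2.67.
cheddar only: max(423/153, 4.6/0.3) = 15.33 servings → $13.80.
edamame + cheddar with both tight: 2.407 servings and 0.8928 servings → $2.61.
The minimum over all feasible corners is $2.61.

$2.61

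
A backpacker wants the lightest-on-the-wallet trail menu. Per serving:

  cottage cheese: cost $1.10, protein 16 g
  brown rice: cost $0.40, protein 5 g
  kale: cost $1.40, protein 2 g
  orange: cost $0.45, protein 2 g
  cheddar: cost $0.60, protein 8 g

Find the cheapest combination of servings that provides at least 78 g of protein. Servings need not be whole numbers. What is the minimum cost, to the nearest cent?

Cost per g of protein: cottage cheese $0.0688, cheddar $0.0750, brown rice $0.0800, orange $0.2250, kale $0.7000.
With no serving limits, use only cottage cheese: 78 g / 16 g = 4.875 servings × $1.10 = $5.36.

$5.36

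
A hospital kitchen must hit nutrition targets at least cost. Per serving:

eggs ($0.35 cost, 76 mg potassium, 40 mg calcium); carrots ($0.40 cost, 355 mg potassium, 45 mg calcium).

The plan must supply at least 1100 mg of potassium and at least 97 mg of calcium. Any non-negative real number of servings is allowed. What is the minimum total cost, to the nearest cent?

Check every corner: each single food scaled to meet both minima, and each pair solved so both constraints bind.
eggs only: max(1100/76, 97/40) = 14.47 servings → $5.07.
carrots only: max(1100/355, 97/45) = 3.099 servings → $1.24.
eggs + carrots: the both-tight solution has a negative serving — not a feasible corner.
The minimum over all feasible corners is $1.24.

$1.24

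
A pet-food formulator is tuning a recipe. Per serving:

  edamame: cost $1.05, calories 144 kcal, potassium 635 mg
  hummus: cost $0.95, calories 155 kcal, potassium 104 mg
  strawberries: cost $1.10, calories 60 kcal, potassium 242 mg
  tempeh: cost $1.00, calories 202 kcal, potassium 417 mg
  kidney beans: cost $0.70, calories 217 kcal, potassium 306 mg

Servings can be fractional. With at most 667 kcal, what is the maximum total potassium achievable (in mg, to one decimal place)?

2941.3 mg

Potassium per kcal: edamame 4.41, strawberries 4.033, tempeh 2.064, kidney beans 1.41, hummus 0.671.
With no serving limits, spend the whole calories allowance on edamame: 667 kcal / 144 kcal × 635 mg = 2941.3 mg.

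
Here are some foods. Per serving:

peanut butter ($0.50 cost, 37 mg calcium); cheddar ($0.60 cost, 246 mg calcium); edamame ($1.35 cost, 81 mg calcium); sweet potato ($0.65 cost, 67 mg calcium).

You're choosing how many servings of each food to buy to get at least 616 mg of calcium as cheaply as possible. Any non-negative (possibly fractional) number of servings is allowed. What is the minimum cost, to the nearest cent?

$1.50

Cost per mg of calcium: cheddar $0.0024, sweet potato $0.0097, peanut butter $0.0135, edamame $0.0167.
With no serving limits, use only cheddar: 616 mg / 246 mg = 2.504 servings × $0.60 = $1.50.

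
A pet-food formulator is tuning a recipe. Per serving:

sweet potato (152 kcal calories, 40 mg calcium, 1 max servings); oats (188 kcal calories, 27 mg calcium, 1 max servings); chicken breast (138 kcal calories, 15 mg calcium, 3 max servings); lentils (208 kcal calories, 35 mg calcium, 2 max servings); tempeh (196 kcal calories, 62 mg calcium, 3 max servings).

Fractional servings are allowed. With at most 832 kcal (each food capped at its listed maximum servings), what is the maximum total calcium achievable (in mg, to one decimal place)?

Calcium per kcal: tempeh 0.3163, sweet potato 0.2632, lentils 0.1683, oats 0.1436, chicken breast 0.1087.
Take 3 servings of tempeh: uses 588 kcal, +186.0 mg calcium (running total 186.0 mg).
Take 1 serving of sweet potato: uses 152 kcal, +40.0 mg calcium (running total 226.0 mg).
Take 0.4423 servings of lentils: uses 92 kcal, +15.5 mg calcium (running total 241.5 mg).
Greedy by best ratio exhausts the calories allowance optimally: 241.5 mg.

241.5 mg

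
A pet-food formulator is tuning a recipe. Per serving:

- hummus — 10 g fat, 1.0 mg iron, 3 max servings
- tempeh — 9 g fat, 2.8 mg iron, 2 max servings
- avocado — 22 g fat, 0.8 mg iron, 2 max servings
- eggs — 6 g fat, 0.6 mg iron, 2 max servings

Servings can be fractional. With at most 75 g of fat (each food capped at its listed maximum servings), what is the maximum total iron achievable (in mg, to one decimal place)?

10.3 mg

Iron per g fat: tempeh 0.3111, hummus 0.1, eggs 0.1, avocado 0.03636.
Take 2 servings of tempeh: uses 18 g fat, +5.6 mg iron (running total 5.6 mg).
Take 3 servings of hummus: uses 30 g fat, +3.0 mg iron (running total 8.6 mg).
Take 2 servings of eggs: uses 12 g fat, +1.2 mg iron (running total 9.8 mg).
Take 0.6818 servings of avocado: uses 15 g fat, +0.5 mg iron (running total 10.3 mg).
Filling greedily by iron-per-g fat is optimal for one linear limit, giving 10.3 mg.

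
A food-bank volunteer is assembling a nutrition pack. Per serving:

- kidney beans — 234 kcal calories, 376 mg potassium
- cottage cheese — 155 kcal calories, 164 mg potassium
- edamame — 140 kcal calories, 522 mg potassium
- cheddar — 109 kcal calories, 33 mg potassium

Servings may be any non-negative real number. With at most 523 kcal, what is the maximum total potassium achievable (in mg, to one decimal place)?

Potassium per kcal: edamame 3.729, kidney beans 1.607, cottage cheese 1.058, cheddar 0.3028.
With no serving limits, spend the whole calories allowance on edamame: 523 kcal / 140 kcal × 522 mg = 1950.0 mg.

1950.0 mg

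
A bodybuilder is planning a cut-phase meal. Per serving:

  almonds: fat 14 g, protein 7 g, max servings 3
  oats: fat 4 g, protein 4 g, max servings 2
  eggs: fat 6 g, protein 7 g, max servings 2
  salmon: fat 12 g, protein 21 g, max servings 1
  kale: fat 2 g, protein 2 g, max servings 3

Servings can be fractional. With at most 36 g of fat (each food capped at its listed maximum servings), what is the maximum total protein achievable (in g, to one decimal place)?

Protein per g fat: salmon 1.75, eggs 1.167, oats 1, kale 1, almonds 0.5.
Take 1 serving of salmon: uses 12 g fat, +21.0 g protein (running total 21.0 g).
Take 2 servings of eggs: uses 12 g fat, +14.0 g protein (running total 35.0 g).
Take 2 servings of oats: uses 8 g fat, +8.0 g protein (running total 43.0 g).
Take 2 servings of kale: uses 4 g fat, +4.0 g protein (running total 47.0 g).
Greedy by best ratio exhausts the fat allowance optimally: 47.0 g.

47.0 g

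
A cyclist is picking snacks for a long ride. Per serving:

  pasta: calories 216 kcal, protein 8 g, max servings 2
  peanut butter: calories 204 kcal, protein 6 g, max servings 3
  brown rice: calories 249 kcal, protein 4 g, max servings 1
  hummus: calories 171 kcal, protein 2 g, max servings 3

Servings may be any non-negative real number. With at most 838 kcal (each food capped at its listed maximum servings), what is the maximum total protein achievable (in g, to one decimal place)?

Protein per kcal: pasta 0.03704, peanut butter 0.02941, brown rice 0.01606, hummus 0.0117.
Take 2 servings of pasta: uses 432 kcal, +16.0 g protein (running total 16.0 g).
Take 1.99 servings of peanut butter: uses 406 kcal, +11.9 g protein (running total 27.9 g).
Filling greedily by protein-per-kcal is optimal for one linear limit, giving 27.9 g.

27.9 g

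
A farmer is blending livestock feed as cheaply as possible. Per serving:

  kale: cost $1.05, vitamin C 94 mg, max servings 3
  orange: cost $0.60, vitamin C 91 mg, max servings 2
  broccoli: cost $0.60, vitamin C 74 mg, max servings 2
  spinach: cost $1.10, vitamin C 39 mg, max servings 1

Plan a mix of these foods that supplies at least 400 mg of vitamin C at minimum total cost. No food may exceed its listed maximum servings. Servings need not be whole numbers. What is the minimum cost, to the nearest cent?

$3.18

Cost per mg of vitamin C: orange $0.0066, broccoli $0.0081, kale $0.0112, spinach $0.0282.
Take 2 servings of orange: +182.0 mg vitamin C for $1.20 (total $1.20, still need 218.0 mg).
Take 2 servings of broccoli: +148.0 mg vitamin C for $1.20 (total $2.40, still need 70.0 mg).
Take 0.7447 servings of kale: +70.0 mg vitamin C for $0.78 (total $3.18, still need 0.0 mg).
Greedy by cheapest-per-mg is optimal for a single linear constraint, so the minimum cost is $3.18.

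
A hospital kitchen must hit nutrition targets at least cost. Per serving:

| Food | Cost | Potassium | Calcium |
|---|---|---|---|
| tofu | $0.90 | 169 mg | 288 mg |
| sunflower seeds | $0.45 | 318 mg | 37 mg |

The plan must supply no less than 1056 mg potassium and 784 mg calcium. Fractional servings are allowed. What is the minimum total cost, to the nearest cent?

This is a tiny linear program; its minimum lies at a vertex of the feasible set. List the vertices and price them.
tofu only: max(1056/169, 784/288) = 6.249 servings → $5.62.
sunflower seeds only: max(1056/318, 784/37) = 21.19 servings → $9.54.
tofu + sunflower seeds with both tight: 2.464 servings and 2.011 servings → $3.12.
So the least-cost plan costs $3.12.

$3.12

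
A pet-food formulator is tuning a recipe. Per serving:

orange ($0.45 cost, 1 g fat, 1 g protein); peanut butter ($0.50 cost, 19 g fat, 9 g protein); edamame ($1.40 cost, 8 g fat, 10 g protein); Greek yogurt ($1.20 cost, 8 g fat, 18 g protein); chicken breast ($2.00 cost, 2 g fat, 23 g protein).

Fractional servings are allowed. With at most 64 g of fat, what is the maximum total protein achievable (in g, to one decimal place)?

736.0 g

Protein per g fat: chicken breast 11.5, Greek yogurt 2.25, edamame 1.25, orange 1, peanut butter 0.4737.
With no serving limits, spend the whole fat allowance on chicken breast: 64 g / 2 g × 23 g = 736.0 g.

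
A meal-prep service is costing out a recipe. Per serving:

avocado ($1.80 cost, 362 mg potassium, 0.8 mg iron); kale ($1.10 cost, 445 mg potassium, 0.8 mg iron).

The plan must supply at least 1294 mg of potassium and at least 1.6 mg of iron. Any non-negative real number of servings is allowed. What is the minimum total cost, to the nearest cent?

$3.20

This is a tiny linear program; its minimum lies at a vertex of the feasible set. List the vertices and price them.
avocado only: max(1294/362, 1.6/0.8) = 3.575 servings → $6.43.
kale only: max(1294/445, 1.6/0.8) = 2.908 servings → $3.20.
avocado + kale: the both-tight solution has a negative serving — not a feasible corner.
The minimum over all feasible corners is $3.20.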